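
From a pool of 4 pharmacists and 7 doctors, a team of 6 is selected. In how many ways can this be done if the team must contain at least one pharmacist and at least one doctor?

455

Unrestricted: C(11,6) = 462 ways to pick any 6 of the 11.
Selections missing a whole group: no pharmacists → C(7,6) = 7; no doctors → C(4,6) = 0.
Both groups omitted at once is impossible, so 462 − 7 = 455.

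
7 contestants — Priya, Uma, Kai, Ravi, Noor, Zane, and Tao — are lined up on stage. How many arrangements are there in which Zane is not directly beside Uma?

Of the 7! = 5040 arrangements, those with Zane and Uma adjacent number 2 × 6! = 1440 (treat the pair as a block with 2 internal orders).
So 5040 − 1440 = 3600 arrangements keep them apart.

3600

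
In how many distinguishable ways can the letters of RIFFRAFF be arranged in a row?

840

Letter multiplicities in RIFFRAFF: A×1, F×4, I×1, R×2.
So there are 8! / (4!·2!) = 840 distinguishable arrangements.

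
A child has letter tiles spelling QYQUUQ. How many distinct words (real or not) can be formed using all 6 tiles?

60

QYQUUQ has 6 letters with Q appearing 3 times and U appearing twice.
Dividing 6! = 720 by 3!·2! = 12 for the repeated letters gives 60.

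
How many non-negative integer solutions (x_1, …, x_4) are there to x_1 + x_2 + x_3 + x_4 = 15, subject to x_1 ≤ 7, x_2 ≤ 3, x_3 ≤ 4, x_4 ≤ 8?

By stars and bars, unrestricted non-negative solutions to x_1+…+x_4 = 15 number C(15+3,3) = 816.
Subtract solutions that violate a single cap (substitute x_i' = x_i − (cap_i+1)): x_1 ≥ 8 gives C(10,3) = 120; x_2 ≥ 4 gives C(14,3) = 364; x_3 ≥ 5 gives C(13,3) = 286; x_4 ≥ 9 gives C(9,3) = 84. Together 854.
Add back pairs where two caps are both exceeded: 20 + 10 + 0 + 84 + 10 + 4 = 128.
By inclusion–exclusion the count is 816 − 854 + 128 = 90.

90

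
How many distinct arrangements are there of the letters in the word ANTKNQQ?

ANTKNQQ has 7 letters with N appearing twice and Q appearing twice.
The number of distinct arrangements is 7!/(2!·2!) = 5040/4 = 1260.

1260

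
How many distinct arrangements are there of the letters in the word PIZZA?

60

Letter multiplicities in PIZZA: A×1, I×1, P×1, Z×2.
The number of distinct arrangements is 5!/(2!) = 120/2 = 60.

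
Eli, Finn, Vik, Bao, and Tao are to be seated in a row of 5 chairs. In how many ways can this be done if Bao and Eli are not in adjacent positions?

Of the 5! = 120 arrangements, those with Bao and Eli adjacent number 2 × 4! = 48 (treat the pair as a block with 2 internal orders).
So 120 − 48 = 72 arrangements keep them apart.

72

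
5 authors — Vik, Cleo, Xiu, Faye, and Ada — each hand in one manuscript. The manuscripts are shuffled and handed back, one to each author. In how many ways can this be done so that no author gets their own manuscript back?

Let Aᵢ be the assignments in which author i gets their own manuscript. We want the size of the complement of A₁∪…∪A_5.
By inclusion–exclusion this is Σ_{j=0}^{5} (−1)^j C(5,j)·(5−j)!.
Computing: 120 − 120 + 60 − 20 + 5 − 1 = 44.

44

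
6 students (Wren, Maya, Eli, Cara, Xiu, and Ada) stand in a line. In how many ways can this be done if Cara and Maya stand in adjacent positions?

Place the 4 others and the Cara-Maya pair as 5 objects in a line; the pair has 2 internal arrangements.
That gives 2 × 5! = 2 × 120 = 240.

240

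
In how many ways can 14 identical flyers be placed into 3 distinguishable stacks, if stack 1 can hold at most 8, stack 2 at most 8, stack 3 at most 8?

57

By stars and bars, unrestricted non-negative solutions to x_1+…+x_3 = 14 number C(14+2,2) = 120.
Subtract solutions that violate a single cap (substitute x_i' = x_i − (cap_i+1)): x_1 ≥ 9 gives C(7,2) = 21; x_2 ≥ 9 gives C(7,2) = 21; x_3 ≥ 9 gives C(7,2) = 21. Together 63.
No two caps can be exceeded simultaneously, so the pair terms are all 0.
By inclusion–exclusion the count is 120 − 63 + 0 = 57.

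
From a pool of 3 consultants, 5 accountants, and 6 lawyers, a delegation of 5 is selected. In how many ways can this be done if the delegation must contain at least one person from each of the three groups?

1365

Total 5-person selections from all 14: C(14,5) = 2002.
Selections missing a whole group: no consultants → C(11,5) = 462; no accountants → C(9,5) = 126; no lawyers → C(8,5) = 56.
Add back selections omitting two groups (i.e. drawn from a single group): C(3,5) + C(5,5) + C(6,5) = 7.
By inclusion–exclusion: 2002 − 644 + 7 = 1365.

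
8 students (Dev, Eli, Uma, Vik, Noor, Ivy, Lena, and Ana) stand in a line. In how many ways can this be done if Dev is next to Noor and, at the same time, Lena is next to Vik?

Treat {Dev,Noor} as one block (2 orders) and {Lena,Vik} as another (2 orders).
That leaves 6 units to arrange: 2 × 2 × 6! = 4 × 720 = 2880.

2880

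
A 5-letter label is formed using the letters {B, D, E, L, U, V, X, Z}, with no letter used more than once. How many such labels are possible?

With no repetition, fill the 5 letters in order: 8 choices, then 7, down to 4.
8 × 7 × 6 × 5 × 4 = 6720.

6720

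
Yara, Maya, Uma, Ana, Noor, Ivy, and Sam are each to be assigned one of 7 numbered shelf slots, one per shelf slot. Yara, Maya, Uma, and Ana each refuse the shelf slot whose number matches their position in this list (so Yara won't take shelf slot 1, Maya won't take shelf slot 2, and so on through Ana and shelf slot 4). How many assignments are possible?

Let Aᵢ (for 1 ≤ i ≤ 4) be the placements that put person i in their forbidden shelf slot. Any j of these fix j positions, leaving (7−j)! ways to fill the rest, and there are C(4,j) ways to pick which j.
By inclusion–exclusion, the number of valid placements is Σ_{j=0}^{4} (−1)^j C(4,j)·(7−j)!.
Computing: 5040 − 2880 + 720 − 96 + 6 = 2790.

2790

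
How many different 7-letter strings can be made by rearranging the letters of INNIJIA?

Letter multiplicities in INNIJIA: A×1, I×3, J×1, N×2.
The number of distinct arrangements is 7!/(3!·2!) = 5040/12 = 420.

420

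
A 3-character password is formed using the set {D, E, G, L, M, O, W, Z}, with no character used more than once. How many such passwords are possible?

Choose and order 3 of the 8 symbols: the first character has 8 options, the next 7, then 6.
8 × 7 × 6 = 336.

336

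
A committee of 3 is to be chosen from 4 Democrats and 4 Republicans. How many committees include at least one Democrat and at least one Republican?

Total 3-person selections from all 8: C(8,3) = 56.
Selections missing a whole group: no Democrats → C(4,3) = 4; no Republicans → C(4,3) = 4.
Both groups omitted at once is impossible, so 56 − 8 = 48.

48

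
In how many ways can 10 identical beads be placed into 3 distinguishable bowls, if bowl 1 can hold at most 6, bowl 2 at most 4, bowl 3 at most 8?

32

By stars and bars, unrestricted non-negative solutions to x_1+…+x_3 = 10 number C(10+2,2) = 66.
Subtract solutions that violate a single cap (substitute x_i' = x_i − (cap_i+1)): x_1 ≥ 7 gives C(5,2) = 10; x_2 ≥ 5 gives C(7,2) = 21; x_3 ≥ 9 gives C(3,2) = 3. Together 34.
No two caps can be exceeded simultaneously, so the pair terms are all 0.
By inclusion–exclusion the count is 66 − 34 + 0 = 32.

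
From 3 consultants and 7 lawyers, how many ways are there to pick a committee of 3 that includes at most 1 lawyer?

22

Split by how many lawyers are chosen (0 through 1).
Sum: C(7,0)·C(3,3) + C(7,1)·C(3,2) = 1 + 21 = 22.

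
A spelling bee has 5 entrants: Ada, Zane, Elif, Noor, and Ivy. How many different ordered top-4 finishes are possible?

This is an ordered selection of 4 from 5: P(5,4).
That gives 5 × 4 × 3 × 2 = 120.

120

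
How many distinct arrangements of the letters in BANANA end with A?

30

With the last slot taken by A, it remains to arrange the other 5 letters (BNANA).
Those 5 letters have A appearing twice and N appearing twice, giving (5)!/(2!·2!) = 30.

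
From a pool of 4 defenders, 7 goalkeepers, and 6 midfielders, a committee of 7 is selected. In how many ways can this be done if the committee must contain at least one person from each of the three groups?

Total 7-person selections from all 17: C(17,7) = 19448.
Subtract selections that omit an entire group: no defenders → C(13,7) = 1716; no goalkeepers → C(10,7) = 120; no midfielders → C(11,7) = 330.
Add back selections omitting two groups (i.e. drawn from a single group): C(4,7) + C(7,7) + C(6,7) = 1.
By inclusion–exclusion: 19448 − 2166 + 1 = 17283.

17283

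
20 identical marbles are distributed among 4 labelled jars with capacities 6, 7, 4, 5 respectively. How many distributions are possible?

10

Ignoring the caps, the number of non-negative solutions to x_1+…+x_4 = 20 is C(23,3) = 1771.
Subtract solutions that violate a single cap (substitute x_i' = x_i − (cap_i+1)): x_1 ≥ 7 gives C(16,3) = 560; x_2 ≥ 8 gives C(15,3) = 455; x_3 ≥ 5 gives C(18,3) = 816; x_4 ≥ 6 gives C(17,3) = 680. Together 2511.
Add back pairs where two caps are both exceeded: 56 + 165 + 120 + 120 + 84 + 220 = 765.
Subtract triples: 1 + 0 + 10 + 4 = 15.
By inclusion–exclusion the count is 1771 − 2511 + 765 − 15 = 10.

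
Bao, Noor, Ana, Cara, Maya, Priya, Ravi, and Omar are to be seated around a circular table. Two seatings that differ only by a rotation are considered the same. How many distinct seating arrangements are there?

Fix one person's seat to break rotational symmetry; the remaining 7 people can be arranged in (7)! = 5040 ways.

5040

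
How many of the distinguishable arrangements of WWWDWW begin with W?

Fix W in the first position and arrange the remaining 5 letters.
Those 5 letters have W appearing 4 times, giving (5)!/(4!) = 5.

5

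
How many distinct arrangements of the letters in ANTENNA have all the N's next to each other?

Treat the 3 copies of N as a single block. The multiset to arrange is then {NNN, A, A, E, T}, 5 items in all.
That gives (5)!/(2!) = 60 arrangements.

60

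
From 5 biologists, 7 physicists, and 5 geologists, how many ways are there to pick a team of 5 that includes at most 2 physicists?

Split by how many physicists are chosen (0 through 2).
Sum: C(7,0)·C(10,5) + C(7,1)·C(10,4) + C(7,2)·C(10,3) = 252 + 1470 + 2520 = 4242.

4242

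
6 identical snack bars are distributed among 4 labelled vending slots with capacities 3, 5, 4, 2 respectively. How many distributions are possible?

49

Without the upper bounds there are C(9,3) = 84 ways to split 6 among 4 vending slots.
Subtract solutions that violate a single cap (substitute x_i' = x_i − (cap_i+1)): x_1 ≥ 4 gives C(5,3) = 10; x_2 ≥ 6 gives C(3,3) = 1; x_3 ≥ 5 gives C(4,3) = 4; x_4 ≥ 3 gives C(6,3) = 20. Together 35.
No two caps can be exceeded simultaneously, so the pair terms are all 0.
By inclusion–exclusion the count is 84 − 35 + 0 = 49.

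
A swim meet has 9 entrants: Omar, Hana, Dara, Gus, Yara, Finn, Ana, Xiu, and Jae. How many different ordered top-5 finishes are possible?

15120

This is an ordered selection of 5 from 9: P(9,5).
That gives 9 × 8 × 7 × 6 × 5 = 15120.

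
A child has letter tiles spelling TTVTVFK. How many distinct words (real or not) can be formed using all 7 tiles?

420

The 7 letters of TTVTVFK have repeats: T appearing 3 times and V appearing twice.
The number of distinct arrangements is 7!/(3!·2!) = 5040/12 = 420.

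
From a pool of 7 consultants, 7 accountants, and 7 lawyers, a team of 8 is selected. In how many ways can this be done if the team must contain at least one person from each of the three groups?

With no constraint there are C(21,8) = 203490 possible selections.
Subtract selections that omit an entire group: no consultants → C(14,8) = 3003; no accountants → C(14,8) = 3003; no lawyers → C(14,8) = 3003.
Add back selections omitting two groups (i.e. drawn from a single group): C(7,8) + C(7,8) + C(7,8) = 0.
By inclusion–exclusion: 203490 − 9009 + 0 = 194481.

194481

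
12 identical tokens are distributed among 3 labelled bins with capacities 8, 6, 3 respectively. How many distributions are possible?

18

Without the upper bounds there are C(14,2) = 91 ways to split 12 among 3 bins.
Subtract solutions that violate a single cap (substitute x_i' = x_i − (cap_i+1)): x_1 ≥ 9 gives C(5,2) = 10; x_2 ≥ 7 gives C(7,2) = 21; x_3 ≥ 4 gives C(10,2) = 45. Together 76.
Add back pairs where two caps are both exceeded: 0 + 0 + 3 = 3.
By inclusion–exclusion the count is 91 − 76 + 3 = 18.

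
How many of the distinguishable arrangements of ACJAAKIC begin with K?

Fix K in the first position and arrange the remaining 7 letters.
Those 7 letters have A appearing 3 times and C appearing twice, giving (7)!/(3!·2!) = 420.

420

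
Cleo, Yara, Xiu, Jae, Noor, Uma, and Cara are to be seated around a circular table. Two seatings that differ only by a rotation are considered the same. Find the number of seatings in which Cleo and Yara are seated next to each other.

Glue Cleo and Yara into a block (2 internal orders). Seating 6 units around a circle gives (5)! arrangements.
So 2 × (5)! = 2 × 120 = 240.

240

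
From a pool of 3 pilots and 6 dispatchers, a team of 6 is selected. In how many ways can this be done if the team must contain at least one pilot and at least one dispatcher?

83

With no constraint there are C(9,6) = 84 possible selections.
Subtract selections that omit an entire group: no pilots → C(6,6) = 1; no dispatchers → C(3,6) = 0.
Both groups omitted at once is impossible, so 84 − 1 = 83.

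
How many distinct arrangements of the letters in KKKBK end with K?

Fix K in the last position and arrange the remaining 4 letters.
Those 4 letters have K appearing 3 times, giving (4)!/(3!) = 4.

4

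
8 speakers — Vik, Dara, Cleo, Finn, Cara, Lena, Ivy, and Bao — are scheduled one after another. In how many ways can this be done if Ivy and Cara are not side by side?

30240

There are 8! = 40320 arrangements in all. If Ivy and Cara are adjacent, merging them into one block gives 2·(7)! = 10080 arrangements.
Complementary counting: 40320 − 10080 = 30240.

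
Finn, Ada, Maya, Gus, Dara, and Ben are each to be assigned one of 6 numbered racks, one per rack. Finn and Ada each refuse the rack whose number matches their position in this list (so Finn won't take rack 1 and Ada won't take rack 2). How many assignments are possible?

504

Let Aᵢ (for i ∈ {1, 2}) be the placements that put person i in their forbidden rack. Any j of these fix j positions, leaving (6−j)! ways to fill the rest, and there are C(2,j) ways to pick which j.
By inclusion–exclusion, the number of valid placements is Σ_{j=0}^{2} (−1)^j C(2,j)·(6−j)!.
Computing: 720 − 240 + 24 = 504.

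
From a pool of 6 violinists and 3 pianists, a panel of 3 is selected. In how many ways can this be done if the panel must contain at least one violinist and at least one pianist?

Unrestricted: C(9,3) = 84 ways to pick any 3 of the 9.
Selections missing a whole group: no violinists → C(3,3) = 1; no pianists → C(6,3) = 20.
Both groups omitted at once is impossible, so 84 − 21 = 63.

63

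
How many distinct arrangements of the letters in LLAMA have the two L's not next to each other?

18

There are 5!/(2!·2!) = 30 arrangements of LLAMA in total.
Arrangements with the L's together: treat LL as one letter, giving (4)!/(2!) = 12.
Subtracting, 30 − 12 = 18 arrangements keep the L's apart.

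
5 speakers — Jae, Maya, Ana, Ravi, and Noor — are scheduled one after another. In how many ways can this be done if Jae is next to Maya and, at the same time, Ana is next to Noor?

24

Treat {Jae,Maya} as one block (2 orders) and {Ana,Noor} as another (2 orders).
That leaves 3 units to arrange: 2 × 2 × 3! = 4 × 6 = 24.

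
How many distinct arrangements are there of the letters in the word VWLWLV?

90

VWLWLV has 6 letters with L appearing twice, V appearing twice, and W appearing twice.
The number of distinct arrangements is 6!/(2!·2!·2!) = 720/8 = 90.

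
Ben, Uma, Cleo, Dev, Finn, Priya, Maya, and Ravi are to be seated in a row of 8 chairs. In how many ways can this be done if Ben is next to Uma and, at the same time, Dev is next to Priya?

2880

Treat {Ben,Uma} as one block (2 orders) and {Dev,Priya} as another (2 orders).
That leaves 6 units to arrange: 2 × 2 × 6! = 4 × 720 = 2880.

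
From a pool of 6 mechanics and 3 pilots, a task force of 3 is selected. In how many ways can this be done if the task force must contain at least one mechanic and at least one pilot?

Total 3-person selections from all 9: C(9,3) = 84.
Selections missing a whole group: no mechanics → C(3,3) = 1; no pilots → C(6,3) = 20.
Both groups omitted at once is impossible, so 84 − 21 = 63.

63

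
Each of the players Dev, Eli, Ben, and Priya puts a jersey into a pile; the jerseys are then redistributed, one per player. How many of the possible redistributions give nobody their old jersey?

This is the derangement count D_4: permutations of 4 items with no fixed point.
By inclusion–exclusion this is Σ_{j=0}^{4} (−1)^j C(4,j)·(4−j)!.
Computing: 24 − 24 + 12 − 4 + 1 = 9.

9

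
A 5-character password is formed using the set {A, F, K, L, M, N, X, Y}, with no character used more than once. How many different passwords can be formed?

With no repetition, fill the 5 characters in order: 8 choices, then 7, down to 4.
That product is 8 × 7 × 6 × 5 × 4 = 6720.

6720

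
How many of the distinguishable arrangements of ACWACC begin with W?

10

With the first slot taken by W, it remains to arrange the other 5 letters (ACACC).
Those 5 letters have A appearing twice and C appearing 3 times, giving (5)!/(3!·2!) = 10.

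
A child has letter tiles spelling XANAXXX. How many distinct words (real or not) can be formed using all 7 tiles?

105

XANAXXX has 7 letters with A appearing twice and X appearing 4 times.
Dividing 7! = 5040 by 4!·2! = 48 for the repeated letters gives 105.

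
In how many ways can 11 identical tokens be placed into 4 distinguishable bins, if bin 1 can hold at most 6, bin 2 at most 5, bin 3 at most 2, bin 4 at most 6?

Ignoring the caps, the number of non-negative solutions to x_1+…+x_4 = 11 is C(14,3) = 364.
Subtract solutions that violate a single cap (substitute x_i' = x_i − (cap_i+1)): x_1 ≥ 7 gives C(7,3) = 35; x_2 ≥ 6 gives C(8,3) = 56; x_3 ≥ 3 gives C(11,3) = 165; x_4 ≥ 7 gives C(7,3) = 35. Together 291.
Add back pairs where two caps are both exceeded: 0 + 4 + 0 + 10 + 0 + 4 = 18.
By inclusion–exclusion the count is 364 − 291 + 18 = 91.

91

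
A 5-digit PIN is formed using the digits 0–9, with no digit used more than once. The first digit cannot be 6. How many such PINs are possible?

The first digit has 10−1 = 9 choices (anything except 6).
The remaining 4 digits are filled from the other 9 symbols without repetition: 9 × 8 × 7 × 6 = 3024.
Total: 9 × 3024 = 27216.

27216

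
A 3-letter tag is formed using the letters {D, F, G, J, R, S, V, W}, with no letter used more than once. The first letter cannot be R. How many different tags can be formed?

294

The first letter has 8−1 = 7 choices (anything except R).
The remaining 2 letters are filled from the other 7 symbols without repetition: 7 × 6 = 42.
Total: 7 × 42 = 294.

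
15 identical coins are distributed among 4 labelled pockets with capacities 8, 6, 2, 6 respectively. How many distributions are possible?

83

Without the upper bounds there are C(18,3) = 816 ways to split 15 among 4 pockets.
Subtract solutions that violate a single cap (substitute x_i' = x_i − (cap_i+1)): x_1 ≥ 9 gives C(9,3) = 84; x_2 ≥ 7 gives C(11,3) = 165; x_3 ≥ 3 gives C(15,3) = 455; x_4 ≥ 7 gives C(11,3) = 165. Together 869.
Add back pairs where two caps are both exceeded: 0 + 20 + 0 + 56 + 4 + 56 = 136.
By inclusion–exclusion the count is 816 − 869 + 136 = 83.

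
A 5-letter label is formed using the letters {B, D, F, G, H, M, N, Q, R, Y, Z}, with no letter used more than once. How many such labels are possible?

Choose and order 5 of the 11 symbols: the first letter has 11 options, the next 10, and so on down to 7.
11 × 10 × 9 × 8 × 7 = 55440.

55440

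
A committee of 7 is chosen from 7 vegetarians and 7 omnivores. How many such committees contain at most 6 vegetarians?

Split by how many vegetarians are chosen (0 through 6).
Sum: C(7,0)·C(7,7) + C(7,1)·C(7,6) + C(7,2)·C(7,5) + C(7,3)·C(7,4) + C(7,4)·C(7,3) + C(7,5)·C(7,2) + C(7,6)·C(7,1) = 1 + 49 + 441 + 1225 + 1225 + 441 + 49 = 3431.

3431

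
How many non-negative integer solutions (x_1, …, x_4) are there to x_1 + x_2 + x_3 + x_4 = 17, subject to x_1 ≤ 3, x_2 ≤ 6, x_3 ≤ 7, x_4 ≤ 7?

74

Without the upper bounds there are C(20,3) = 1140 ways to split 17 among 4 variables.
Subtract solutions that violate a single cap (substitute x_i' = x_i − (cap_i+1)): x_1 ≥ 4 gives C(16,3) = 560; x_2 ≥ 7 gives C(13,3) = 286; x_3 ≥ 8 gives C(12,3) = 220; x_4 ≥ 8 gives C(12,3) = 220. Together 1286.
Add back pairs where two caps are both exceeded: 84 + 56 + 56 + 10 + 10 + 4 = 220.
By inclusion–exclusion the count is 1140 − 1286 + 220 = 74.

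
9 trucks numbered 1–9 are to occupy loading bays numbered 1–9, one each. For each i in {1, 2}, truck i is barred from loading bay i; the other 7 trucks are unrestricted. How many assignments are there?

287280

Let Aᵢ (for i ∈ {1, 2}) be the placements that put truck i in its forbidden loading bay. Any j of these fix j positions, leaving (9−j)! ways to fill the rest, and there are C(2,j) ways to pick which j.
By inclusion–exclusion, the number of valid placements is Σ_{j=0}^{2} (−1)^j C(2,j)·(9−j)!.
Computing: 362880 − 80640 + 5040 = 287280.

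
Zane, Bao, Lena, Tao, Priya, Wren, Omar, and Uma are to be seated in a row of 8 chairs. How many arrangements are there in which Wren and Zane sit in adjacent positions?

Glue Wren and Zane into one block (2 internal orders), leaving 7 units to arrange in a row.
That gives 2 × 7! = 2 × 5040 = 10080.

10080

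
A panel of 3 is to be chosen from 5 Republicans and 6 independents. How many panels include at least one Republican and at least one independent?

135

With no constraint there are C(11,3) = 165 possible selections.
Selections missing a whole group: no Republicans → C(6,3) = 20; no independents → C(5,3) = 10.
Both groups omitted at once is impossible, so 165 − 30 = 135.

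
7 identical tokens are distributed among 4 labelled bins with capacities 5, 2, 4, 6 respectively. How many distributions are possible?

Without the upper bounds there are C(10,3) = 120 ways to split 7 among 4 bins.
Subtract solutions that violate a single cap (substitute x_i' = x_i − (cap_i+1)): x_1 ≥ 6 gives C(4,3) = 4; x_2 ≥ 3 gives C(7,3) = 35; x_3 ≥ 5 gives C(5,3) = 10; x_4 ≥ 7 gives C(3,3) = 1. Together 50.
No two caps can be exceeded simultaneously, so the pair terms are all 0.
By inclusion–exclusion the count is 120 − 50 + 0 = 70.

70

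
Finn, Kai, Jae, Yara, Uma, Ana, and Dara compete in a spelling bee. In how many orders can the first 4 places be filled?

840

There are 7 choices for 1st place, 6 for 2nd, and so on down to 4 for position 4.
That gives 7 × 6 × 5 × 4 = 840.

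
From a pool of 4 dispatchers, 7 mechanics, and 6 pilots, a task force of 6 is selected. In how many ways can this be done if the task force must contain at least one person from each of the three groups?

Unrestricted: C(17,6) = 12376 ways to pick any 6 of the 17.
Subtract selections that omit an entire group: no dispatchers → C(13,6) = 1716; no mechanics → C(10,6) = 210; no pilots → C(11,6) = 462.
Add back selections omitting two groups (i.e. drawn from a single group): C(4,6) + C(7,6) + C(6,6) = 8.
By inclusion–exclusion: 12376 − 2388 + 8 = 9996.

9996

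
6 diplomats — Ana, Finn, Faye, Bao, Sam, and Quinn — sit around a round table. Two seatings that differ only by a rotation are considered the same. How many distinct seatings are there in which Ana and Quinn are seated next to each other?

Glue Ana and Quinn into a block (2 internal orders). Seating 5 units around a circle gives (4)! arrangements.
So 2 × (4)! = 2 × 24 = 48.

48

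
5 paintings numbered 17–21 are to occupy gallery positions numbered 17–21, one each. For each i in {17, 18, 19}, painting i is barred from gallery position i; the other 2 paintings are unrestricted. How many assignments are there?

Let Aᵢ (for i ∈ {17, 18, 19}) be the placements that put painting i in its forbidden gallery position. Any j of these fix j positions, leaving (5−j)! ways to fill the rest, and there are C(3,j) ways to pick which j.
By inclusion–exclusion, the number of valid placements is Σ_{j=0}^{3} (−1)^j C(3,j)·(5−j)!.
Computing: 120 − 72 + 18 − 2 = 64.

64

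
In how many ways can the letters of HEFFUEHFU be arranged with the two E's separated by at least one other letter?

There are 9!/(3!·2!·2!·2!) = 7560 arrangements of HEFFUEHFU in total.
If the two E's are adjacent, glue them into one block, leaving 8 items to arrange: (8)!/(3!·2!·2!) = 1680 ways.
Hence 7560 − 1680 = 5880.

5880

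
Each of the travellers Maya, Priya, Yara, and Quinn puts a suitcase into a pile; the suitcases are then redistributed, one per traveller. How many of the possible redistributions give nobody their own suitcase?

Count assignments avoiding every fixed point. For any j of the 4 travellers fixed to their own suitcase, the other 4−j can be arranged in (4−j)! ways.
By inclusion–exclusion this is Σ_{j=0}^{4} (−1)^j C(4,j)·(4−j)!.
Computing: 24 − 24 + 12 − 4 + 1 = 9.

9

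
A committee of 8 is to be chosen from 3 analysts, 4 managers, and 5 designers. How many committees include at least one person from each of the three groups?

485

Unrestricted: C(12,8) = 495 ways to pick any 8 of the 12.
Selections missing a whole group: no analysts → C(9,8) = 9; no managers → C(8,8) = 1; no designers → C(7,8) = 0.
Add back selections omitting two groups (i.e. drawn from a single group): C(3,8) + C(4,8) + C(5,8) = 0.
By inclusion–exclusion: 495 − 10 + 0 = 485.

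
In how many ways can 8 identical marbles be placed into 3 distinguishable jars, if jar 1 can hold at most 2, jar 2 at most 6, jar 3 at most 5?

15

By stars and bars, unrestricted non-negative solutions to x_1+…+x_3 = 8 number C(8+2,2) = 45.
Subtract solutions that violate a single cap (substitute x_i' = x_i − (cap_i+1)): x_1 ≥ 3 gives C(7,2) = 21; x_2 ≥ 7 gives C(3,2) = 3; x_3 ≥ 6 gives C(4,2) = 6. Together 30.
No two caps can be exceeded simultaneously, so the pair terms are all 0.
By inclusion–exclusion the count is 45 − 30 + 0 = 15.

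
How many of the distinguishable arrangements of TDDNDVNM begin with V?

With the first slot taken by V, it remains to arrange the other 7 letters (TDDNDNM).
Those 7 letters have D appearing 3 times and N appearing twice, giving (7)!/(3!·2!) = 420.

420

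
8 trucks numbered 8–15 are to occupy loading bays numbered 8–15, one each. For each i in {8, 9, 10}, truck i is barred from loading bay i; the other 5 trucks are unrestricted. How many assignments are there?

27240

Let Aᵢ (for i ∈ {8, 9, 10}) be the placements that put truck i in its forbidden loading bay. Any j of these fix j positions, leaving (8−j)! ways to fill the rest, and there are C(3,j) ways to pick which j.
By inclusion–exclusion, the number of valid placements is Σ_{j=0}^{3} (−1)^j C(3,j)·(8−j)!.
Computing: 40320 − 15120 + 2160 − 120 = 27240.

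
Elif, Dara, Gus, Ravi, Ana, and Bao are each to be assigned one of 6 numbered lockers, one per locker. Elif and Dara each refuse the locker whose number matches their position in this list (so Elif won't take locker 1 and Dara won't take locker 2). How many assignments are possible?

Let Aᵢ (for i ∈ {1, 2}) be the placements that put person i in their forbidden locker. Any j of these fix j positions, leaving (6−j)! ways to fill the rest, and there are C(2,j) ways to pick which j.
By inclusion–exclusion, the number of valid placements is Σ_{j=0}^{2} (−1)^j C(2,j)·(6−j)!.
Computing: 720 − 240 + 24 = 504.

504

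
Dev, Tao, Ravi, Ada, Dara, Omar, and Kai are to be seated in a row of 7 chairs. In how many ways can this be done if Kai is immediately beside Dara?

1440

Glue Kai and Dara into one block (2 internal orders), leaving 6 units to arrange in a row.
That gives 2 × 6! = 2 × 720 = 1440.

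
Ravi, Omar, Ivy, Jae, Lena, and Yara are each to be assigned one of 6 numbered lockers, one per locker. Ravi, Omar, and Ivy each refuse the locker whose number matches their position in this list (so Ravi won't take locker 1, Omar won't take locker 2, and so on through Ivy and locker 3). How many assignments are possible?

Let Aᵢ (for i ∈ {1, 2, 3}) be the placements that put person i in their forbidden locker. Any j of these fix j positions, leaving (6−j)! ways to fill the rest, and there are C(3,j) ways to pick which j.
By inclusion–exclusion, the number of valid placements is Σ_{j=0}^{3} (−1)^j C(3,j)·(6−j)!.
Computing: 720 − 360 + 72 − 6 = 426.

426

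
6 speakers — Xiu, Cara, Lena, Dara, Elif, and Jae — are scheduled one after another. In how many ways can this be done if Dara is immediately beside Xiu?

Place the 4 others and the Dara-Xiu pair as 5 objects in a line; the pair has 2 internal arrangements.
That gives 2 × 5! = 2 × 120 = 240.

240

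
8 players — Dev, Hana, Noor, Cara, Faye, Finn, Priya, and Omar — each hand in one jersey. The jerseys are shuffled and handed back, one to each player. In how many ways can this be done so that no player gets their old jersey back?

This is the derangement count D_8: permutations of 8 items with no fixed point.
By inclusion–exclusion this is Σ_{j=0}^{8} (−1)^j C(8,j)·(8−j)!.
Computing: 40320 − 40320 + 20160 − 6720 + 1680 − 336 + 56 − 8 + 1 = 14833.

14833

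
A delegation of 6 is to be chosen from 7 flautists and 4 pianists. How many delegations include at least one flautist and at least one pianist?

455

Unrestricted: C(11,6) = 462 ways to pick any 6 of the 11.
Subtract selections that omit an entire group: no flautists → C(4,6) = 0; no pianists → C(7,6) = 7.
Both groups omitted at once is impossible, so 462 − 7 = 455.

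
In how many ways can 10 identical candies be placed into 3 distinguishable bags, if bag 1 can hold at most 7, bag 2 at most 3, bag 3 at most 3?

10

Ignoring the caps, the number of non-negative solutions to x_1+…+x_3 = 10 is C(12,2) = 66.
Subtract solutions that violate a single cap (substitute x_i' = x_i − (cap_i+1)): x_1 ≥ 8 gives C(4,2) = 6; x_2 ≥ 4 gives C(8,2) = 28; x_3 ≥ 4 gives C(8,2) = 28. Together 62.
Add back pairs where two caps are both exceeded: 0 + 0 + 6 = 6.
By inclusion–exclusion the count is 66 − 62 + 6 = 10.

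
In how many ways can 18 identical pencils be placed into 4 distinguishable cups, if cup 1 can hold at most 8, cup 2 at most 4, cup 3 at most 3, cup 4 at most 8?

By stars and bars, unrestricted non-negative solutions to x_1+…+x_4 = 18 number C(18+3,3) = 1330.
Subtract solutions that violate a single cap (substitute x_i' = x_i − (cap_i+1)): x_1 ≥ 9 gives C(12,3) = 220; x_2 ≥ 5 gives C(16,3) = 560; x_3 ≥ 4 gives C(17,3) = 680; x_4 ≥ 9 gives C(12,3) = 220. Together 1680.
Add back pairs where two caps are both exceeded: 35 + 56 + 1 + 220 + 35 + 56 = 403.
Subtract triples: 1 + 0 + 0 + 1 = 2.
By inclusion–exclusion the count is 1330 − 1680 + 403 − 2 = 51.

51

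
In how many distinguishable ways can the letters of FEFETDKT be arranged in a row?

5040

Letter multiplicities in FEFETDKT: D×1, E×2, F×2, K×1, T×2.
So there are 8! / (2!·2!·2!) = 5040 distinguishable arrangements.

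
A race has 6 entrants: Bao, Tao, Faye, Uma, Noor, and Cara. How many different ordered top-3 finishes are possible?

This is an ordered selection of 3 from 6: P(6,3).
That gives 6 × 5 × 4 = 120.

120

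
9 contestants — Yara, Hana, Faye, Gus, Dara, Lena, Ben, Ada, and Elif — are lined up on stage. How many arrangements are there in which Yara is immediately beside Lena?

80640

Place the 7 others and the Yara-Lena pair as 8 objects in a line; the pair has 2 internal arrangements.
So the count is 2·(8)! = 80640.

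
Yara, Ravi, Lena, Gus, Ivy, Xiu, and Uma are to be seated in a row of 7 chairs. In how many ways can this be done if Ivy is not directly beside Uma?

3600

There are 7! = 5040 arrangements in all. If Ivy and Uma are adjacent, merging them into one block gives 2·(6)! = 1440 arrangements.
So 5040 − 1440 = 3600 arrangements keep them apart.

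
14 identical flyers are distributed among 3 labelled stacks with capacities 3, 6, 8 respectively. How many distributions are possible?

Ignoring the caps, the number of non-negative solutions to x_1+…+x_3 = 14 is C(16,2) = 120.
Subtract solutions that violate a single cap (substitute x_i' = x_i − (cap_i+1)): x_1 ≥ 4 gives C(12,2) = 66; x_2 ≥ 7 gives C(9,2) = 36; x_3 ≥ 9 gives C(7,2) = 21. Together 123.
Add back pairs where two caps are both exceeded: 10 + 3 + 0 = 13.
By inclusion–exclusion the count is 120 − 123 + 13 = 10.

10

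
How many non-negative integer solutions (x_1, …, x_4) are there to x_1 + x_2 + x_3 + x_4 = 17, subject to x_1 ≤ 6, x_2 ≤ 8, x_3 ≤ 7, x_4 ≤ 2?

Ignoring the caps, the number of non-negative solutions to x_1+…+x_4 = 17 is C(20,3) = 1140.
Subtract solutions that violate a single cap (substitute x_i' = x_i − (cap_i+1)): x_1 ≥ 7 gives C(13,3) = 286; x_2 ≥ 9 gives C(11,3) = 165; x_3 ≥ 8 gives C(12,3) = 220; x_4 ≥ 3 gives C(17,3) = 680. Together 1351.
Add back pairs where two caps are both exceeded: 4 + 10 + 120 + 1 + 56 + 84 = 275.
By inclusion–exclusion the count is 1140 − 1351 + 275 = 64.

64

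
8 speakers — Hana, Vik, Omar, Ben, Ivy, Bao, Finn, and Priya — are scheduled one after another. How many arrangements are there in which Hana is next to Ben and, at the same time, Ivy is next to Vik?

Treat {Hana,Ben} as one block (2 orders) and {Ivy,Vik} as another (2 orders).
That leaves 6 units to arrange: 2 × 2 × 6! = 4 × 720 = 2880.

2880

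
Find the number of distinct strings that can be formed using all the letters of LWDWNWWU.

1680

LWDWNWWU has 8 letters with W appearing 4 times.
So there are 8! / (4!) = 1680 distinguishable arrangements.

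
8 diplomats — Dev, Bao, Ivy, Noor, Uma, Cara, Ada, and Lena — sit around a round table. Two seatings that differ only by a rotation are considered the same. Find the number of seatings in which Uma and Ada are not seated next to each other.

All circular seatings of 8 people number (7)! = 5040.
Those with Uma next to Ada: fuse the pair into one unit and seat 7 units around a circle — 2·(6)! = 1440.
Subtracting, 5040 − 1440 = 3600.

3600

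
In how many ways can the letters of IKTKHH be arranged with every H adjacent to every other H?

Treat the 2 copies of H as a single block. The multiset to arrange is then {HH, I, K, K, T}, 5 items in all.
That gives (5)!/(2!) = 60 arrangements.

60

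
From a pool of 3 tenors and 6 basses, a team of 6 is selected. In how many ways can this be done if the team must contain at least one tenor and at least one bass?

Unrestricted: C(9,6) = 84 ways to pick any 6 of the 9.
Subtract selections that omit an entire group: no tenors → C(6,6) = 1; no basses → C(3,6) = 0.
Both groups omitted at once is impossible, so 84 − 1 = 83.

83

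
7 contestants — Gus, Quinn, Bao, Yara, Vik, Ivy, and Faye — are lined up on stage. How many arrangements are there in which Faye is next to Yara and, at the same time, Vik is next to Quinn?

Treat {Faye,Yara} as one block (2 orders) and {Vik,Quinn} as another (2 orders).
That leaves 5 units to arrange: 2 × 2 × 5! = 4 × 120 = 480.

480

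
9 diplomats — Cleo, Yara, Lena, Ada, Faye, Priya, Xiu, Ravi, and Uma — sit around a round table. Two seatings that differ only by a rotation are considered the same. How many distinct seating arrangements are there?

Around a circle, 9 distinct people have 9!/9 = (8)! = 40320 rotationally distinct seatings.

40320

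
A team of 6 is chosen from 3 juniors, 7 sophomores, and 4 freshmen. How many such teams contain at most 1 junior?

1848

Split by how many juniors are chosen (0 through 1).
Sum: C(3,0)·C(11,6) + C(3,1)·C(11,5) = 462 + 1386 = 1848.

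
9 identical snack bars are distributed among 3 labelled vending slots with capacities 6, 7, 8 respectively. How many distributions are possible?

By stars and bars, unrestricted non-negative solutions to x_1+…+x_3 = 9 number C(9+2,2) = 55.
Subtract solutions that violate a single cap (substitute x_i' = x_i − (cap_i+1)): x_1 ≥ 7 gives C(4,2) = 6; x_2 ≥ 8 gives C(3,2) = 3; x_3 ≥ 9 gives C(2,2) = 1. Together 10.
No two caps can be exceeded simultaneously, so the pair terms are all 0.
By inclusion–exclusion the count is 55 − 10 + 0 = 45.

45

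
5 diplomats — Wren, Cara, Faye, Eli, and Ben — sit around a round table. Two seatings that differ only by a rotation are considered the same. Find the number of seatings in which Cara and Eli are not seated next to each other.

12

All circular seatings of 5 people number (4)! = 24.
Those with Cara next to Eli: fuse the pair into one unit and seat 4 units around a circle — 2·(3)! = 12.
Subtracting, 24 − 12 = 12.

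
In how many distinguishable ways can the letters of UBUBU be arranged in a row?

UBUBU has 5 letters with B appearing twice and U appearing 3 times.
Dividing 5! = 120 by 3!·2! = 12 for the repeated letters gives 10.

10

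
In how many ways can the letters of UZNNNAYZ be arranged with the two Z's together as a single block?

Treat the 2 copies of Z as a single block. The multiset to arrange is then {ZZ, A, N, N, N, U, Y}, 7 items in all.
That gives (7)!/(3!) = 840 arrangements.

840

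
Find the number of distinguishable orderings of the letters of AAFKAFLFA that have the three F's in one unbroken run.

210

Treat the 3 copies of F as a single block. The multiset to arrange is then {FFF, A, A, A, A, K, L}, 7 items in all.
That gives (7)!/(4!) = 210 arrangements.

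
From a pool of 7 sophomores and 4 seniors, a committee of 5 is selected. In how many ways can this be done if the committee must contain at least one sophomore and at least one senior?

Total 5-person selections from all 11: C(11,5) = 462.
Subtract selections that omit an entire group: no sophomores → C(4,5) = 0; no seniors → C(7,5) = 21.
Both groups omitted at once is impossible, so 462 − 21 = 441.

441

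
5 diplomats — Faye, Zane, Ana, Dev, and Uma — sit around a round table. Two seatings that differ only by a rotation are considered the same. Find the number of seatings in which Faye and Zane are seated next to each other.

12

Glue Faye and Zane into a block (2 internal orders). Seating 4 units around a circle gives (3)! arrangements.
So 2 × (3)! = 2 × 6 = 12.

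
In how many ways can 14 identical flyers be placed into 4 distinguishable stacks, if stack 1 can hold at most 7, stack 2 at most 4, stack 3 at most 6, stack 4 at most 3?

Ignoring the caps, the number of non-negative solutions to x_1+…+x_4 = 14 is C(17,3) = 680.
Subtract solutions that violate a single cap (substitute x_i' = x_i − (cap_i+1)): x_1 ≥ 8 gives C(9,3) = 84; x_2 ≥ 5 gives C(12,3) = 220; x_3 ≥ 7 gives C(10,3) = 120; x_4 ≥ 4 gives C(13,3) = 286. Together 710.
Add back pairs where two caps are both exceeded: 4 + 0 + 10 + 10 + 56 + 20 = 100.
By inclusion–exclusion the count is 680 − 710 + 100 = 70.

70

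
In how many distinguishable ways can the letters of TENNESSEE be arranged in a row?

3780

TENNESSEE has 9 letters with E appearing 4 times, N appearing twice, and S appearing twice.
So there are 9! / (4!·2!·2!) = 3780 distinguishable arrangements.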